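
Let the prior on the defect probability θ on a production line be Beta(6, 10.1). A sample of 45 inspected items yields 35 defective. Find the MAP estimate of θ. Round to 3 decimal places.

Prior: Beta(6, 10.1).
Data: 35 successes in 45 trials. The binomial likelihood contributes θ^35(1−θ)^10, so the posterior is Beta(6+35, 10.1+10) = Beta(41, 20.1).
For Beta(a, b) with a, b > 1 the mode is (a−1)/(a+b−2) = 40/59.1 ≈ 0.677.

θ̂_MAP = 0.677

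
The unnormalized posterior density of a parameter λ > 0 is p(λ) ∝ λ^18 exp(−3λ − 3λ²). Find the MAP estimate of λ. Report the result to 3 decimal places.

ℓ'(λ) = 18/λ − 3 − 6λ. Setting this to zero and multiplying by λ: 6λ² + 3λ − 18 = 0.
λ = (−3 + √(3² + 4·6·18)) / (2·6) = (−3 + √441) / 12 = (−3 + 21)/12 = 3/2.
ℓ''(λ) = −18/λ² − 6 < 0, confirming a maximum.

λ̂_MAP = 1.500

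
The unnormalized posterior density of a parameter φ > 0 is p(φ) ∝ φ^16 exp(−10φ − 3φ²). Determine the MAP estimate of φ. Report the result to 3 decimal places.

ℓ'(φ) = 16/φ − 10 − 6φ. Setting this to zero and multiplying by φ: 6φ² + 10φ − 16 = 0.
φ = (−10 + √(10² + 4·6·16)) / (2·6) = (−10 + √484) / 12 = (−10 + 22)/12 = 1.
ℓ''(φ) = −16/φ² − 6 < 0, confirming a maximum.

φ̂_MAP = 1.000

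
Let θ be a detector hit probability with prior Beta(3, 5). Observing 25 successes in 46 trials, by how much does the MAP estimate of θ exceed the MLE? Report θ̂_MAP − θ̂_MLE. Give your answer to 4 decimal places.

MAP − MLE = -0.0242

Posterior is Beta(28, 26); MAP = (28−1)/(54−2) = 27/52 ≈ 0.51923.
MLE ignores the prior: θ̂_MLE = k/n = 25/46 ≈ 0.54348.
Difference = 27/52 − 25/46 = -29/1196 ≈ -0.0242.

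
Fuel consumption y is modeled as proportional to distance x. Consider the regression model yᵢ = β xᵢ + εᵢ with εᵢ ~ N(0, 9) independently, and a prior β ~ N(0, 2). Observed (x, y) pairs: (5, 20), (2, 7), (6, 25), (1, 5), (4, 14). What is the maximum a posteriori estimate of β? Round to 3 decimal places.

β̂_MAP = 3.757

log p(β | y) = −Σ(yᵢ − βxᵢ)²/(2·9) − β²/(2·2) + const.
Setting the derivative to zero: Σxᵢ(yᵢ − βxᵢ)/9 − β/2 = 0, so β = Σxᵢyᵢ / (Σxᵢ² + σ²/τ²).
Σxᵢyᵢ = 5·20 + 2·7 + 6·25 + 1·5 + 4·14 = 325; Σxᵢ² = 82; σ²/τ² = 4.5.
β̂_MAP = 325 / (82 + 4.5) = 325/86.5 ≈ 3.757.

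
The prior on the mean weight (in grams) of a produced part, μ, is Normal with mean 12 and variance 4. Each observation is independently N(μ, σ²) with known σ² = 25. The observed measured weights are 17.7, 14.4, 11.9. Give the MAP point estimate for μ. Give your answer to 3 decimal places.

n = 3; x̄ = (17.7 + 14.4 + 11.9)/3 = 44/3 = 44/3 ≈ 14.6667.
For a Normal prior and Normal likelihood with known variance, the posterior is Normal; its mode equals its mean, the precision-weighted average.
Prior precision 1/σ₀² = 1/4 = 0.25; data precision n/σ² = 3/25 = 0.12.
μ̂ = (0.25·12 + 0.12·(44/3)) / (0.25 + 0.12) = 4.76/0.37 = 476/37 ≈ 12.865.

μ̂_MAP = 12.865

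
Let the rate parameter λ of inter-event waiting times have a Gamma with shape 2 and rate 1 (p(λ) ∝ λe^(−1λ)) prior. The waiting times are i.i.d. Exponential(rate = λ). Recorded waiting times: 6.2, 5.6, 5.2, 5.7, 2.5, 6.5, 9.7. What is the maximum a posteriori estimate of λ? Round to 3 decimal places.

λ̂_MAP = 0.189

The Exponential(rate=λ) likelihood is ∝ λ^n e^(−λΣtᵢ). Here n = 7 and Σtᵢ = 6.2 + 5.6 + 5.2 + 5.7 + 2.5 + 6.5 + 9.7 = 41.4.
Posterior ∝ λe^(−1λ) · λ^7e^(−41.4λ) = λ^8e^(−42.4λ), i.e. Gamma(9, 42.4).
Mode = (a−1)/b = 8/42.4 ≈ 0.189.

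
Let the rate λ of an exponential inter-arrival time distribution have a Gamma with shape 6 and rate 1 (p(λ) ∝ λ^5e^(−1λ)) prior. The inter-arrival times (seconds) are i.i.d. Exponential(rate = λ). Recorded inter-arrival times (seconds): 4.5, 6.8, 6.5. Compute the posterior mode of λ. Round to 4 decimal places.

The Exponential(rate=λ) likelihood is ∝ λ^n e^(−λΣtᵢ). Here n = 3 and Σtᵢ = 4.5 + 6.8 + 6.5 = 17.8.
Posterior ∝ λ^5e^(−1λ) · λ^3e^(−17.8λ) = λ^8e^(−18.8λ), i.e. Gamma(9, 18.8).
Mode = (a−1)/b = 8/18.8 ≈ 0.4255.

λ̂_MAP = 0.4255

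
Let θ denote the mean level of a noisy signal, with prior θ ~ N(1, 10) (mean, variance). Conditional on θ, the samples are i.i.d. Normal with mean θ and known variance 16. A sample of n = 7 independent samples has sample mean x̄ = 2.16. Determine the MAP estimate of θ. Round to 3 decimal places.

n = 7, x̄ = 2.16.
For a Normal prior and Normal likelihood with known variance, the posterior is Normal; its mode equals its mean, the precision-weighted average.
Prior precision 1/σ₀² = 1/10 = 0.1; data precision n/σ² = 7/16 = 0.4375.
θ̂ = (0.1·1 + 0.4375·2.16) / (0.1 + 0.4375) = 1.045/0.5375 = 418/215 ≈ 1.944.

θ̂_MAP = 1.944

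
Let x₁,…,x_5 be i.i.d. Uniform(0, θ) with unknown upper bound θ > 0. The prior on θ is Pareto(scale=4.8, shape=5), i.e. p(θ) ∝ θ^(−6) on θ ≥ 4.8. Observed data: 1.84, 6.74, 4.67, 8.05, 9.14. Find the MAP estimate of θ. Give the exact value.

The Uniform(0, θ) likelihood is θ^(−n) for θ ≥ max(xᵢ), zero otherwise. Here max(xᵢ) = 9.14.
Posterior ∝ θ^(−6) · θ^(−5) = θ^(−11) on θ ≥ max(4.8, 9.14) = 9.14.
This density is strictly decreasing in θ, so the posterior mode lies at the lower boundary of the support.

θ̂_MAP = 9.14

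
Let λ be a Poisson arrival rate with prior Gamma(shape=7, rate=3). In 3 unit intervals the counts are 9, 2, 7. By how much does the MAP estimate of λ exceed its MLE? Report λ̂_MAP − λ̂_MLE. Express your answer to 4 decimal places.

Σxᵢ = 18. Posterior is Gamma(25, 6); MAP = (25−1)/6 = 24/6 ≈ 4.00000.
MLE = x̄ = 18/3 ≈ 6.00000.
Difference = 24/6 − 18/3 = -2 ≈ -2.0000.

MAP − MLE = -2.0000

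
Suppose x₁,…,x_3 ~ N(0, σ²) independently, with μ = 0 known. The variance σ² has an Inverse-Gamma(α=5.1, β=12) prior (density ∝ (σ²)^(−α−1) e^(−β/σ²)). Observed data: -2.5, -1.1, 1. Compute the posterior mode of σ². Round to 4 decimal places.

Sum of squared deviations about the known mean: SS = (-2.5−0)² + (-1.1−0)² + (1−0)² = 8.46.
The Normal likelihood contributes (σ²)^(−n/2) exp(−SS/(2σ²)), so the posterior is Inverse-Gamma(α + n/2, β + SS/2) = Inverse-Gamma(6.6, 16.23).
The mode of Inverse-Gamma(a, b) is b/(a+1) = 16.23/7.6 ≈ 2.1355.

σ̂²_MAP = 2.1355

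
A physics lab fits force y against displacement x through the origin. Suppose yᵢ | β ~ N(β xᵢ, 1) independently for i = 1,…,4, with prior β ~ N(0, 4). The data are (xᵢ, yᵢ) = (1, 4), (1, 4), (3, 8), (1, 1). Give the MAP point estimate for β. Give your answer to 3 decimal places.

log p(β | y) = −Σ(yᵢ − βxᵢ)²/(2·1) − β²/(2·4) + const.
Setting the derivative to zero: Σxᵢ(yᵢ − βxᵢ)/1 − β/4 = 0, so β = Σxᵢyᵢ / (Σxᵢ² + σ²/τ²).
Σxᵢyᵢ = 1·4 + 1·4 + 3·8 + 1·1 = 33; Σxᵢ² = 12; σ²/τ² = 0.25.
β̂_MAP = 33 / (12 + 0.25) = 33/12.25 ≈ 2.694.

β̂_MAP = 2.694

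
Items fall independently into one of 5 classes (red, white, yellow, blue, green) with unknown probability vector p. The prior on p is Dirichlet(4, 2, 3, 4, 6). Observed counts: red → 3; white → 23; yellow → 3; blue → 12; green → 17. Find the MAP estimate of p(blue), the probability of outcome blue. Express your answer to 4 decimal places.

MAP estimate of p(blue) = 0.2083

The posterior is Dirichlet(αᵢ + nᵢ) = Dirichlet(7, 25, 6, 16, 23).
For a Dirichlet(a₁,…,a_K) with all aᵢ > 1, the mode has j-th component (aⱼ − 1)/(Σaᵢ − K).
Here Σaᵢ = 77 and K = 5, so p(blue) = (16 − 1)/(77 − 5) = 15/72 ≈ 0.2083.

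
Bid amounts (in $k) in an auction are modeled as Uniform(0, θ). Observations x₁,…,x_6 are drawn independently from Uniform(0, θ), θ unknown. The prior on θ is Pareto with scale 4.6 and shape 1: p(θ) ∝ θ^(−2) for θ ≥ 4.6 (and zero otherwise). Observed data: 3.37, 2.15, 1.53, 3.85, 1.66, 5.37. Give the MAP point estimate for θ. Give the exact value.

The Uniform(0, θ) likelihood is θ^(−n) for θ ≥ max(xᵢ), zero otherwise. Here max(xᵢ) = 5.37.
Posterior ∝ θ^(−2) · θ^(−6) = θ^(−8) on θ ≥ max(4.6, 5.37) = 5.37.
This density is strictly decreasing in θ, so the posterior mode lies at the lower boundary of the support.

θ̂_MAP = 5.37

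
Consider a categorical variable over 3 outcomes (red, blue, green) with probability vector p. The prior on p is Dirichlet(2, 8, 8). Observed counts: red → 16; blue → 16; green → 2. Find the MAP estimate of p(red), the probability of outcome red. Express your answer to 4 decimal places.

The posterior is Dirichlet(αᵢ + nᵢ) = Dirichlet(18, 24, 10).
For a Dirichlet(a₁,…,a_K) with all aᵢ > 1, the mode has j-th component (aⱼ − 1)/(Σaᵢ − K).
Here Σaᵢ = 52 and K = 3, so p(red) = (18 − 1)/(52 − 3) = 17/49 ≈ 0.3469.

MAP estimate of p(red) = 0.3469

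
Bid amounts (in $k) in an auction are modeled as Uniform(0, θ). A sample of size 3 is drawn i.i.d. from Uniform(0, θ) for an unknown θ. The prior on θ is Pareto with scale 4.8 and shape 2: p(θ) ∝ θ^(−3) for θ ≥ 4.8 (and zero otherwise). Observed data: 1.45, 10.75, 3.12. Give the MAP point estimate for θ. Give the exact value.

The Uniform(0, θ) likelihood is θ^(−n) for θ ≥ max(xᵢ), zero otherwise. Here max(xᵢ) = 10.75.
Posterior ∝ θ^(−3) · θ^(−3) = θ^(−6) on θ ≥ max(4.8, 10.75) = 10.75.
This density is strictly decreasing in θ, so the posterior mode lies at the lower boundary of the support.

θ̂_MAP = 10.75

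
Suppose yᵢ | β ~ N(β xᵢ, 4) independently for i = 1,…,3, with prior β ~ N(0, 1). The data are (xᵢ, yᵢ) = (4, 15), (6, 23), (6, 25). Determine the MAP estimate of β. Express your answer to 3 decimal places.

β̂_MAP = 3.783

log p(β | y) = −Σ(yᵢ − βxᵢ)²/(2·4) − β²/(2·1) + const.
Setting the derivative to zero: Σxᵢ(yᵢ − βxᵢ)/4 − β/1 = 0, so β = Σxᵢyᵢ / (Σxᵢ² + σ²/τ²).
Σxᵢyᵢ = 4·15 + 6·23 + 6·25 = 348; Σxᵢ² = 88; σ²/τ² = 4.
β̂_MAP = 348 / (88 + 4) = 348/92 ≈ 3.783.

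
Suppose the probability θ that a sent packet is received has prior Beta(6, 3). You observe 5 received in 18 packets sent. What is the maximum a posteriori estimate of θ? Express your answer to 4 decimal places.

θ̂_MAP = 0.4000

Prior: Beta(6, 3).
Data: 5 successes in 18 trials. The binomial likelihood contributes θ^5(1−θ)^13, so the posterior is Beta(6+5, 3+13) = Beta(11, 16).
For Beta(a, b) with a, b > 1 the mode is (a−1)/(a+b−2) = 10/25 ≈ 0.4000.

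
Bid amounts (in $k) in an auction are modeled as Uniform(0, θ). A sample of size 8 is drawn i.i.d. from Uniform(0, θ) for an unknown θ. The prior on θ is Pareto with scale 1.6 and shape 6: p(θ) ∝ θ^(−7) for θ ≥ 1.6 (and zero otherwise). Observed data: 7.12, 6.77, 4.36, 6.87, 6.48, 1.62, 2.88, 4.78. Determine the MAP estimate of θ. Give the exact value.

The Uniform(0, θ) likelihood is θ^(−n) for θ ≥ max(xᵢ), zero otherwise. Here max(xᵢ) = 7.12.
Posterior ∝ θ^(−7) · θ^(−8) = θ^(−15) on θ ≥ max(1.6, 7.12) = 7.12.
This density is strictly decreasing in θ, so the posterior mode lies at the lower boundary of the support.

θ̂_MAP = 7.12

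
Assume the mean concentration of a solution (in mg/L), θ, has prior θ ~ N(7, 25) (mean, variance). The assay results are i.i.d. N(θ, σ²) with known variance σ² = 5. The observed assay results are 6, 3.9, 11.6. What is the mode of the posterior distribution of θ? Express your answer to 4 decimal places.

n = 3; x̄ = (6 + 3.9 + 11.6)/3 = 21.5/3 = 43/6 ≈ 7.1667.
For a Normal prior and Normal likelihood with known variance, the posterior is Normal; its mode equals its mean, the precision-weighted average.
Prior precision 1/σ₀² = 1/25 = 0.04; data precision n/σ² = 3/5 = 0.6.
θ̂ = (0.04·7 + 0.6·(43/6)) / (0.04 + 0.6) = 4.58/0.64 = 7.15625 ≈ 7.1563.

θ̂_MAP = 7.1563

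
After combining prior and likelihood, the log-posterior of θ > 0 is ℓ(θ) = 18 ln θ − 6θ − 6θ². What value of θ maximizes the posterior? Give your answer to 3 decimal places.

θ̂_MAP = 1.000

ℓ'(θ) = 18/θ − 6 − 12θ. Setting this to zero and multiplying by θ: 12θ² + 6θ − 18 = 0.
θ = (−6 + √(6² + 4·12·18)) / (2·12) = (−6 + √900) / 24 = (−6 + 30)/24 = 1.
ℓ''(θ) = −18/θ² − 12 < 0, confirming a maximum.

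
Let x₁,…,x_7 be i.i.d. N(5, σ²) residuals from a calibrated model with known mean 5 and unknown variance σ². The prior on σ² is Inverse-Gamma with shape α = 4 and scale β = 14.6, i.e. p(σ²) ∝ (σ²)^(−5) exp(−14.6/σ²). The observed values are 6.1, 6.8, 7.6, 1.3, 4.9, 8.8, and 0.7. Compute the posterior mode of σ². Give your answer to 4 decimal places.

Sum of squared deviations about the known mean: SS = (6.1−5)² + (6.8−5)² + (7.6−5)² + (1.3−5)² + (4.9−5)² + (8.8−5)² + (0.7−5)² = 57.84.
The Normal likelihood contributes (σ²)^(−n/2) exp(−SS/(2σ²)), so the posterior is Inverse-Gamma(α + n/2, β + SS/2) = Inverse-Gamma(7.5, 43.52).
The mode of Inverse-Gamma(a, b) is b/(a+1) = 43.52/8.5 ≈ 5.1200.

σ̂²_MAP = 5.1200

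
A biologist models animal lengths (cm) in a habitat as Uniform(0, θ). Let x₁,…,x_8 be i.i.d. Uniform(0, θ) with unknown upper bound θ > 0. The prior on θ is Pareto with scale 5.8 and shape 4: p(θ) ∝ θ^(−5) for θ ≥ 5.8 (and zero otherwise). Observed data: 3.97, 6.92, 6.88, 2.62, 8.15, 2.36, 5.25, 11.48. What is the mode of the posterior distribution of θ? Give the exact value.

The Uniform(0, θ) likelihood is θ^(−n) for θ ≥ max(xᵢ), zero otherwise. Here max(xᵢ) = 11.48.
Posterior ∝ θ^(−5) · θ^(−8) = θ^(−13) on θ ≥ max(5.8, 11.48) = 11.48.
This density is strictly decreasing in θ, so the posterior mode lies at the lower boundary of the support.

θ̂_MAP = 11.48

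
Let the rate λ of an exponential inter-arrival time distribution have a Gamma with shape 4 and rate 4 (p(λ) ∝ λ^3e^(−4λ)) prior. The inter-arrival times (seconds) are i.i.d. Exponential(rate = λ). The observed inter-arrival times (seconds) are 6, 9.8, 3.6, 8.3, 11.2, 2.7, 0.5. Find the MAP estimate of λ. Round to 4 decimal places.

The Exponential(rate=λ) likelihood is ∝ λ^n e^(−λΣtᵢ). Here n = 7 and Σtᵢ = 6 + 9.8 + 3.6 + 8.3 + 11.2 + 2.7 + 0.5 = 42.1.
Posterior ∝ λ^3e^(−4λ) · λ^7e^(−42.1λ) = λ^10e^(−46.1λ), i.e. Gamma(11, 46.1).
Mode = (a−1)/b = 10/46.1 ≈ 0.2169.

λ̂_MAP = 0.2169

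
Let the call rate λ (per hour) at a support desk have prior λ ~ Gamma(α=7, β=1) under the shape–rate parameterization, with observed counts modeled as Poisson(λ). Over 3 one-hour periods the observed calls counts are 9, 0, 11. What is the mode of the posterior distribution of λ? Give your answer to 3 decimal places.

Σxᵢ = 9+0+11 = 20, with n = 3.
Posterior ∝ λ^6e^(−1λ) · λ^20e^(−3λ) = λ^26e^(−4λ), i.e. Gamma(shape=27, rate=4).
The mode of a Gamma(a, b) with a ≥ 1 (shape–rate) is (a−1)/b = 26/4 ≈ 6.500.

λ̂_MAP = 6.500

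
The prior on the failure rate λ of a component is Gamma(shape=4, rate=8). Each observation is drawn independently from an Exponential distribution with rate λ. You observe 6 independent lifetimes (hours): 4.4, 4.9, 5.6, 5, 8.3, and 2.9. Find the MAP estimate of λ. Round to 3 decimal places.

The Exponential(rate=λ) likelihood is ∝ λ^n e^(−λΣtᵢ). Here n = 6 and Σtᵢ = 4.4 + 4.9 + 5.6 + 5 + 8.3 + 2.9 = 31.1.
Posterior ∝ λ^3e^(−8λ) · λ^6e^(−31.1λ) = λ^9e^(−39.1λ), i.e. Gamma(10, 39.1).
Mode = (a−1)/b = 9/39.1 ≈ 0.230.

λ̂_MAP = 0.230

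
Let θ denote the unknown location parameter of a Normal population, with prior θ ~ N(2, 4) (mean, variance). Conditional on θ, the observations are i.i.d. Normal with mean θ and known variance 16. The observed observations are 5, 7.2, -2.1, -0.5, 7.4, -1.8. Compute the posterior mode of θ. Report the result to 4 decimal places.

n = 6; x̄ = (5 + 7.2 + (-2.1) + (-0.5) + 7.4 + (-1.8))/6 = 15.2/6 = 38/15 ≈ 2.5333.
For a Normal prior and Normal likelihood with known variance, the posterior is Normal; its mode equals its mean, the precision-weighted average.
Prior precision 1/σ₀² = 1/4 = 0.25; data precision n/σ² = 6/16 = 0.375.
θ̂ = (0.25·2 + 0.375·(38/15)) / (0.25 + 0.375) = 1.45/0.625 = 2.3200.

θ̂_MAP = 2.3200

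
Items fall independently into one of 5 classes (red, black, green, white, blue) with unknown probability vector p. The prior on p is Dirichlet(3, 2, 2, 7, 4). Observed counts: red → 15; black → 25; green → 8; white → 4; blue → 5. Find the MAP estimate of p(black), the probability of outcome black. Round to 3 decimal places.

The posterior is Dirichlet(αᵢ + nᵢ) = Dirichlet(18, 27, 10, 11, 9).
For a Dirichlet(a₁,…,a_K) with all aᵢ > 1, the mode has j-th component (aⱼ − 1)/(Σaᵢ − K).
Here Σaᵢ = 75 and K = 5, so p(black) = (27 − 1)/(75 − 5) = 26/70 ≈ 0.371.

MAP estimate of p(black) = 0.371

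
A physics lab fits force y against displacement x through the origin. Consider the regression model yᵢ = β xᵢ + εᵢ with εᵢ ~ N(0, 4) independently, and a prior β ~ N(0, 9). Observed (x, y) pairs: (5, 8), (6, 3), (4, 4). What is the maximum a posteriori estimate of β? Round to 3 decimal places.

log p(β | y) = −Σ(yᵢ − βxᵢ)²/(2·4) − β²/(2·9) + const.
Setting the derivative to zero: Σxᵢ(yᵢ − βxᵢ)/4 − β/9 = 0, so β = Σxᵢyᵢ / (Σxᵢ² + σ²/τ²).
Σxᵢyᵢ = 5·8 + 6·3 + 4·4 = 74; Σxᵢ² = 77; σ²/τ² = 4/9.
β̂_MAP = 74 / (77 + 4/9) = 74/(697/9) = 666/697 ≈ 0.956.

β̂_MAP = 0.956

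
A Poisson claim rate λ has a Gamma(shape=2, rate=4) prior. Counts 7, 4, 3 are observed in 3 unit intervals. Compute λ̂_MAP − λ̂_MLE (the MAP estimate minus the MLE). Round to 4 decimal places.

Σxᵢ = 14. Posterior is Gamma(16, 7); MAP = (16−1)/7 = 15/7 ≈ 2.14286.
MLE = x̄ = 14/3 ≈ 4.66667.
Difference = 15/7 − 14/3 = -53/21 ≈ -2.5238.

MAP − MLE = -2.5238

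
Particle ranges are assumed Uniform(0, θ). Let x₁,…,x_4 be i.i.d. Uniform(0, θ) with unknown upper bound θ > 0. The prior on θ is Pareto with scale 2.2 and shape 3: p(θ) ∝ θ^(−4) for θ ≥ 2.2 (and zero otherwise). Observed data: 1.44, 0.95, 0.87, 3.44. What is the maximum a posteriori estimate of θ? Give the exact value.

θ̂_MAP = 3.44

The Uniform(0, θ) likelihood is θ^(−n) for θ ≥ max(xᵢ), zero otherwise. Here max(xᵢ) = 3.44.
Posterior ∝ θ^(−4) · θ^(−4) = θ^(−8) on θ ≥ max(2.2, 3.44) = 3.44.
This density is strictly decreasing in θ, so the posterior mode lies at the lower boundary of the support.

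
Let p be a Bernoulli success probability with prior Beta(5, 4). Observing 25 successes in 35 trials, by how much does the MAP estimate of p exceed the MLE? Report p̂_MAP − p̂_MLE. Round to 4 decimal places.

MAP − MLE = -0.0238

Posterior is Beta(30, 14); MAP = (30−1)/(44−2) = 29/42 ≈ 0.69048.
MLE ignores the prior: p̂_MLE = k/n = 25/35 ≈ 0.71429.
Difference = 29/42 − 25/35 = -1/42 ≈ -0.0238.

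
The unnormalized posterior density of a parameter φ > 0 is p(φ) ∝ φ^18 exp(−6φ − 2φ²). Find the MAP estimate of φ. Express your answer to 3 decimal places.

ℓ'(φ) = 18/φ − 6 − 4φ. Setting this to zero and multiplying by φ: 4φ² + 6φ − 18 = 0.
φ = (−6 + √(6² + 4·4·18)) / (2·4) = (−6 + √324) / 8 = (−6 + 18)/8 = 3/2.
ℓ''(φ) = −18/φ² − 4 < 0, confirming a maximum.

φ̂_MAP = 1.500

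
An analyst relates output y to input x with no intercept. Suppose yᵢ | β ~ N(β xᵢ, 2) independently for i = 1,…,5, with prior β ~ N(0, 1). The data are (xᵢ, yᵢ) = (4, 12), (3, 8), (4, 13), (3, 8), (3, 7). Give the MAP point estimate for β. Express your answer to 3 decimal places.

log p(β | y) = −Σ(yᵢ − βxᵢ)²/(2·2) − β²/(2·1) + const.
Setting the derivative to zero: Σxᵢ(yᵢ − βxᵢ)/2 − β/1 = 0, so β = Σxᵢyᵢ / (Σxᵢ² + σ²/τ²).
Σxᵢyᵢ = 4·12 + 3·8 + 4·13 + 3·8 + 3·7 = 169; Σxᵢ² = 59; σ²/τ² = 2.
β̂_MAP = 169 / (59 + 2) = 169/61 ≈ 2.770.

β̂_MAP = 2.770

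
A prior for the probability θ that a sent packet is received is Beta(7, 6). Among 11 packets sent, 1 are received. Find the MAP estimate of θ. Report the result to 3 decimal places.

θ̂_MAP = 0.318

Prior: Beta(7, 6).
Data: 1 success in 11 trials. The binomial likelihood contributes θ(1−θ)^10, so the posterior is Beta(7+1, 6+10) = Beta(8, 16).
For Beta(a, b) with a, b > 1 the mode is (a−1)/(a+b−2) = 7/22 ≈ 0.318.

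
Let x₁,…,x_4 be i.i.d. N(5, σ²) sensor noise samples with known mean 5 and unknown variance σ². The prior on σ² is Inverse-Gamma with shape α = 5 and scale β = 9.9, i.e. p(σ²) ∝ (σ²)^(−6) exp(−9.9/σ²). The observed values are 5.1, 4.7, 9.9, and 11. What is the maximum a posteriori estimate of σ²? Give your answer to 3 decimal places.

σ̂²_MAP = 4.994

Sum of squared deviations about the known mean: SS = (5.1−5)² + (4.7−5)² + (9.9−5)² + (11−5)² = 60.11.
The Normal likelihood contributes (σ²)^(−n/2) exp(−SS/(2σ²)), so the posterior is Inverse-Gamma(α + n/2, β + SS/2) = Inverse-Gamma(7, 39.955).
The mode of Inverse-Gamma(a, b) is b/(a+1) = 39.955/8 ≈ 4.994.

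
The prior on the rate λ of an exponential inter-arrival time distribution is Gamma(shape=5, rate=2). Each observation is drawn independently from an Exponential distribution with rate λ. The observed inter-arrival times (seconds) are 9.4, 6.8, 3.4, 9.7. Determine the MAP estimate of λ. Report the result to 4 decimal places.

λ̂_MAP = 0.2556

The Exponential(rate=λ) likelihood is ∝ λ^n e^(−λΣtᵢ). Here n = 4 and Σtᵢ = 9.4 + 6.8 + 3.4 + 9.7 = 29.3.
Posterior ∝ λ^4e^(−2λ) · λ^4e^(−29.3λ) = λ^8e^(−31.3λ), i.e. Gamma(9, 31.3).
Mode = (a−1)/b = 8/31.3 ≈ 0.2556.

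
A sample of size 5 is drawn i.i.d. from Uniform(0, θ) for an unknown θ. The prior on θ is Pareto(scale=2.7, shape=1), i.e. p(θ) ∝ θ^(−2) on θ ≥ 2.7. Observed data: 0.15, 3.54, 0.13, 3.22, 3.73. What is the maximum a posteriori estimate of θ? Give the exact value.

The Uniform(0, θ) likelihood is θ^(−n) for θ ≥ max(xᵢ), zero otherwise. Here max(xᵢ) = 3.73.
Posterior ∝ θ^(−2) · θ^(−5) = θ^(−7) on θ ≥ max(2.7, 3.73) = 3.73.
This density is strictly decreasing in θ, so the posterior mode lies at the lower boundary of the support.

θ̂_MAP = 3.73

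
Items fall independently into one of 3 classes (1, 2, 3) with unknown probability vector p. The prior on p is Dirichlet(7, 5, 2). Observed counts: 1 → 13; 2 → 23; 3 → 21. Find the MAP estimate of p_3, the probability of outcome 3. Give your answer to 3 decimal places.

The posterior is Dirichlet(αᵢ + nᵢ) = Dirichlet(20, 28, 23).
For a Dirichlet(a₁,…,a_K) with all aᵢ > 1, the mode has j-th component (aⱼ − 1)/(Σaᵢ − K).
Here Σaᵢ = 71 and K = 3, so p_3 = (23 − 1)/(71 − 3) = 22/68 ≈ 0.324.

MAP estimate: 0.324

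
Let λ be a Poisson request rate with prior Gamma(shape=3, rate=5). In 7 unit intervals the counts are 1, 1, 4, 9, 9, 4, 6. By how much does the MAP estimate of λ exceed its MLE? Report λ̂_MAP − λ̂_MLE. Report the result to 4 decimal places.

Σxᵢ = 34. Posterior is Gamma(37, 12); MAP = (37−1)/12 = 36/12 ≈ 3.00000.
MLE = x̄ = 34/7 ≈ 4.85714.
Difference = 36/12 − 34/7 = -13/7 ≈ -1.8571.

MAP − MLE = -1.8571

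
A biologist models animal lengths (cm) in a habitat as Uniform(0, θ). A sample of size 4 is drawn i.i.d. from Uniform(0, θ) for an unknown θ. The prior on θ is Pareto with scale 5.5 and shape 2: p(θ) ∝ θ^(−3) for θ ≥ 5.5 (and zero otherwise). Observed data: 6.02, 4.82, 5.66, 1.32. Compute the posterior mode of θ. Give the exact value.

θ̂_MAP = 6.02

The Uniform(0, θ) likelihood is θ^(−n) for θ ≥ max(xᵢ), zero otherwise. Here max(xᵢ) = 6.02.
Posterior ∝ θ^(−3) · θ^(−4) = θ^(−7) on θ ≥ max(5.5, 6.02) = 6.02.
This density is strictly decreasing in θ, so the posterior mode lies at the lower boundary of the support.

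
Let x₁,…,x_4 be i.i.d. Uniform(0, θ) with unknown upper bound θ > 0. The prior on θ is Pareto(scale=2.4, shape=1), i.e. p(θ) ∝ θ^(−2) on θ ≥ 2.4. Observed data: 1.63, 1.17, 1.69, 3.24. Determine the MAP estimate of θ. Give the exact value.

The Uniform(0, θ) likelihood is θ^(−n) for θ ≥ max(xᵢ), zero otherwise. Here max(xᵢ) = 3.24.
Posterior ∝ θ^(−2) · θ^(−4) = θ^(−6) on θ ≥ max(2.4, 3.24) = 3.24.
This density is strictly decreasing in θ, so the posterior mode lies at the lower boundary of the support.

θ̂_MAP = 3.24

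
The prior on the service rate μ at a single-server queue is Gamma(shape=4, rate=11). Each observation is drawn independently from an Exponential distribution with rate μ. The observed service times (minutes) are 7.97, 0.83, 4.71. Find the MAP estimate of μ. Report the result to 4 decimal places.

μ̂_MAP = 0.2448

The Exponential(rate=μ) likelihood is ∝ μ^n e^(−μΣtᵢ). Here n = 3 and Σtᵢ = 7.97 + 0.83 + 4.71 = 13.51.
Posterior ∝ μ^3e^(−11μ) · μ^3e^(−13.51μ) = μ^6e^(−24.51μ), i.e. Gamma(7, 24.51).
Mode = (a−1)/b = 6/24.51 ≈ 0.2448.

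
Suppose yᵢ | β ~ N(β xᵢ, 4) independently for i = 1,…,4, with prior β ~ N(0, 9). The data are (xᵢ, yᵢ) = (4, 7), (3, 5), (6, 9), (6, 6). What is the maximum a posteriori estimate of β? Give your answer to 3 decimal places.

log p(β | y) = −Σ(yᵢ − βxᵢ)²/(2·4) − β²/(2·9) + const.
Setting the derivative to zero: Σxᵢ(yᵢ − βxᵢ)/4 − β/9 = 0, so β = Σxᵢyᵢ / (Σxᵢ² + σ²/τ²).
Σxᵢyᵢ = 4·7 + 3·5 + 6·9 + 6·6 = 133; Σxᵢ² = 97; σ²/τ² = 4/9.
β̂_MAP = 133 / (97 + 4/9) = 133/(877/9) = 1197/877 ≈ 1.365.

β̂_MAP = 1.365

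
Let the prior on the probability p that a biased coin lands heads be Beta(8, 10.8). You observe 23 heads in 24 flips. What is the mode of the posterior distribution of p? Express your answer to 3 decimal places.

p̂_MAP = 0.735

Prior: Beta(8, 10.8).
Data: 23 successes in 24 trials. The binomial likelihood contributes p^23(1−p)^1, so the posterior is Beta(8+23, 10.8+1) = Beta(31, 11.8).
For Beta(a, b) with a, b > 1 the mode is (a−1)/(a+b−2) = 30/40.8 ≈ 0.735.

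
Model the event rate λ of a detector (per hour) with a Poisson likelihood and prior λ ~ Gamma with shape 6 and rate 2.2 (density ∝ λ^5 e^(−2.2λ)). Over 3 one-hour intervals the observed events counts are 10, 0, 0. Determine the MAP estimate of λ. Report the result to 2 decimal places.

Σxᵢ = 10+0+0 = 10, with n = 3.
Posterior ∝ λ^5e^(−2.2λ) · λ^10e^(−3λ) = λ^15e^(−5.2λ), i.e. Gamma(shape=16, rate=5.2).
The mode of a Gamma(a, b) with a ≥ 1 (shape–rate) is (a−1)/b = 15/5.2 ≈ 2.88.

λ̂_MAP = 2.88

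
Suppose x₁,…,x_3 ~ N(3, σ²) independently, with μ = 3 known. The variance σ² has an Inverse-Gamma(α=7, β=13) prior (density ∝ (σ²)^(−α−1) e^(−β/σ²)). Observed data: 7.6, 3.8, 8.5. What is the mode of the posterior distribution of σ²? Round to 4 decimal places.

σ̂²_MAP = 4.1079

Sum of squared deviations about the known mean: SS = (7.6−3)² + (3.8−3)² + (8.5−3)² = 52.05.
The Normal likelihood contributes (σ²)^(−n/2) exp(−SS/(2σ²)), so the posterior is Inverse-Gamma(α + n/2, β + SS/2) = Inverse-Gamma(8.5, 39.025).
The mode of Inverse-Gamma(a, b) is b/(a+1) = 39.025/9.5 ≈ 4.1079.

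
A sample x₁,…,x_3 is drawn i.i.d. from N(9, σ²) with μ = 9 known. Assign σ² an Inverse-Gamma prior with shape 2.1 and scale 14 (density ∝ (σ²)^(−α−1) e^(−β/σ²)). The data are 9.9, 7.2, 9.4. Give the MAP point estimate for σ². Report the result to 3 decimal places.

σ̂²_MAP = 3.501

Sum of squared deviations about the known mean: SS = (9.9−9)² + (7.2−9)² + (9.4−9)² = 4.21.
The Normal likelihood contributes (σ²)^(−n/2) exp(−SS/(2σ²)), so the posterior is Inverse-Gamma(α + n/2, β + SS/2) = Inverse-Gamma(3.6, 16.105).
The mode of Inverse-Gamma(a, b) is b/(a+1) = 16.105/4.6 ≈ 3.501.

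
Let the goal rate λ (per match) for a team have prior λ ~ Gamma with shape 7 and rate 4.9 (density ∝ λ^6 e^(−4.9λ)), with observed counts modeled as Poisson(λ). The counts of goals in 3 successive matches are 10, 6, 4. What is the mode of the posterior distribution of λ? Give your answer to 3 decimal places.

Σxᵢ = 10+6+4 = 20, with n = 3.
Posterior ∝ λ^6e^(−4.9λ) · λ^20e^(−3λ) = λ^26e^(−7.9λ), i.e. Gamma(shape=27, rate=7.9).
The mode of a Gamma(a, b) with a ≥ 1 (shape–rate) is (a−1)/b = 26/7.9 ≈ 3.291.

λ̂_MAP = 3.291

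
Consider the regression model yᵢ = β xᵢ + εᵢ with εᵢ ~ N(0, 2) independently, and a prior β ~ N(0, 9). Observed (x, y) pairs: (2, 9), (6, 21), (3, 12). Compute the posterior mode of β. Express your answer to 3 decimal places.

log p(β | y) = −Σ(yᵢ − βxᵢ)²/(2·2) − β²/(2·9) + const.
Setting the derivative to zero: Σxᵢ(yᵢ − βxᵢ)/2 − β/9 = 0, so β = Σxᵢyᵢ / (Σxᵢ² + σ²/τ²).
Σxᵢyᵢ = 2·9 + 6·21 + 3·12 = 180; Σxᵢ² = 49; σ²/τ² = 2/9.
β̂_MAP = 180 / (49 + 2/9) = 180/(443/9) = 1620/443 ≈ 3.657.

β̂_MAP = 3.657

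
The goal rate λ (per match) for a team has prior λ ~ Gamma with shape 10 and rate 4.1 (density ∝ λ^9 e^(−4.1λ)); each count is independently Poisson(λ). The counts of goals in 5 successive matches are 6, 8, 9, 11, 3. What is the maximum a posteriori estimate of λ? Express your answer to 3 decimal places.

λ̂_MAP = 5.055

Σxᵢ = 6+8+9+11+3 = 37, with n = 5.
Posterior ∝ λ^9e^(−4.1λ) · λ^37e^(−5λ) = λ^46e^(−9.1λ), i.e. Gamma(shape=47, rate=9.1).
The mode of a Gamma(a, b) with a ≥ 1 (shape–rate) is (a−1)/b = 46/9.1 ≈ 5.055.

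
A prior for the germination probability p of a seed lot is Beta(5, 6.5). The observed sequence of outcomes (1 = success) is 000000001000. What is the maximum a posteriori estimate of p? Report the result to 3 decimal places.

p̂_MAP = 0.233

Prior: Beta(5, 6.5).
Data: 1 success in 12 trials (from the sequence). The binomial likelihood contributes p(1−p)^11, so the posterior is Beta(5+1, 6.5+11) = Beta(6, 17.5).
For Beta(a, b) with a, b > 1 the mode is (a−1)/(a+b−2) = 5/21.5 ≈ 0.233.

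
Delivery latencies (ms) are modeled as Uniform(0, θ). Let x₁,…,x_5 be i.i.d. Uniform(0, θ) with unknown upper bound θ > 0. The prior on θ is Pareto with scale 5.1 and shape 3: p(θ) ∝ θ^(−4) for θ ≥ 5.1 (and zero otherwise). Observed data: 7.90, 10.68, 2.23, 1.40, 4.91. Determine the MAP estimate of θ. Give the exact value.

The Uniform(0, θ) likelihood is θ^(−n) for θ ≥ max(xᵢ), zero otherwise. Here max(xᵢ) = 10.68.
Posterior ∝ θ^(−4) · θ^(−5) = θ^(−9) on θ ≥ max(5.1, 10.68) = 10.68.
This density is strictly decreasing in θ, so the posterior mode lies at the lower boundary of the support.

θ̂_MAP = 10.68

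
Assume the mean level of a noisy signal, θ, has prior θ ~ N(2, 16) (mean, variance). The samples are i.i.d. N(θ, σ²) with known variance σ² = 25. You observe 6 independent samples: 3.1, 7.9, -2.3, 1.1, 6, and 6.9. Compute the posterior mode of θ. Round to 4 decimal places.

θ̂_MAP = 3.4149

n = 6; x̄ = (3.1 + 7.9 + (-2.3) + 1.1 + 6 + 6.9)/6 = 22.7/6 = 227/60 ≈ 3.7833.
For a Normal prior and Normal likelihood with known variance, the posterior is Normal; its mode equals its mean, the precision-weighted average.
Prior precision 1/σ₀² = 1/16 = 0.0625; data precision n/σ² = 6/25 = 0.24.
θ̂ = (0.0625·2 + 0.24·(227/60)) / (0.0625 + 0.24) = 1.033/0.3025 = 2066/605 ≈ 3.4149.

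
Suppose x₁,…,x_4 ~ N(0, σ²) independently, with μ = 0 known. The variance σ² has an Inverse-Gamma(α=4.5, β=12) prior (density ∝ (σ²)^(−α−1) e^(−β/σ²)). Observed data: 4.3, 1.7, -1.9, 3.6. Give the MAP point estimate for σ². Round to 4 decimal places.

σ̂²_MAP = 4.1300

Sum of squared deviations about the known mean: SS = (4.3−0)² + (1.7−0)² + (-1.9−0)² + (3.6−0)² = 37.95.
The Normal likelihood contributes (σ²)^(−n/2) exp(−SS/(2σ²)), so the posterior is Inverse-Gamma(α + n/2, β + SS/2) = Inverse-Gamma(6.5, 30.975).
The mode of Inverse-Gamma(a, b) is b/(a+1) = 30.975/7.5 ≈ 4.1300.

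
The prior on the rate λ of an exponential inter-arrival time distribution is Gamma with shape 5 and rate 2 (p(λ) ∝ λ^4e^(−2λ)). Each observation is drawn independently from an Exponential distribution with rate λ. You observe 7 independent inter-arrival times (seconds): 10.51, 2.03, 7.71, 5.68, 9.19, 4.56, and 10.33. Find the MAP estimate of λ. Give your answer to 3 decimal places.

λ̂_MAP = 0.211

The Exponential(rate=λ) likelihood is ∝ λ^n e^(−λΣtᵢ). Here n = 7 and Σtᵢ = 10.51 + 2.03 + 7.71 + 5.68 + 9.19 + 4.56 + 10.33 = 50.01.
Posterior ∝ λ^4e^(−2λ) · λ^7e^(−50.01λ) = λ^11e^(−52.01λ), i.e. Gamma(12, 52.01).
Mode = (a−1)/b = 11/52.01 ≈ 0.211.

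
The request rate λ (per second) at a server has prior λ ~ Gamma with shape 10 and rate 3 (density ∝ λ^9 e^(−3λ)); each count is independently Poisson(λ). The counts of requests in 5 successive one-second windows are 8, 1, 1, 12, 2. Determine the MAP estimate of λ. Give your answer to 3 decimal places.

λ̂_MAP = 4.125

Σxᵢ = 8+1+1+12+2 = 24, with n = 5.
Posterior ∝ λ^9e^(−3λ) · λ^24e^(−5λ) = λ^33e^(−8λ), i.e. Gamma(shape=34, rate=8).
The mode of a Gamma(a, b) with a ≥ 1 (shape–rate) is (a−1)/b = 33/8 ≈ 4.125.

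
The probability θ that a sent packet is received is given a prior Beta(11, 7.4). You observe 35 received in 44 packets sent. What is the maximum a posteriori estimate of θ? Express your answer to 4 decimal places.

θ̂_MAP = 0.7450

Prior: Beta(11, 7.4).
Data: 35 successes in 44 trials. The binomial likelihood contributes θ^35(1−θ)^9, so the posterior is Beta(11+35, 7.4+9) = Beta(46, 16.4).
For Beta(a, b) with a, b > 1 the mode is (a−1)/(a+b−2) = 45/60.4 ≈ 0.7450.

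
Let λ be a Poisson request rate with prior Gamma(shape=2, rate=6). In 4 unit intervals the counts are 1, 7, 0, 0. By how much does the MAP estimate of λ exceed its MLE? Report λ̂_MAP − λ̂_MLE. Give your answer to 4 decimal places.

MAP − MLE = -1.1000

Σxᵢ = 8. Posterior is Gamma(10, 10); MAP = (10−1)/10 = 9/10 ≈ 0.90000.
MLE = x̄ = 8/4 ≈ 2.00000.
Difference = 9/10 − 8/4 = -11/10 ≈ -1.1000.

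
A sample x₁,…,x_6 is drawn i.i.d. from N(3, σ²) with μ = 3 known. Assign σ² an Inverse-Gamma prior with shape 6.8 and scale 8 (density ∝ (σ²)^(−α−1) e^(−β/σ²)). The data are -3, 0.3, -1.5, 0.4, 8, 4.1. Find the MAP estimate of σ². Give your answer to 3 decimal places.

σ̂²_MAP = 5.209

Sum of squared deviations about the known mean: SS = (-3−3)² + (0.3−3)² + (-1.5−3)² + (0.4−3)² + (8−3)² + (4.1−3)² = 96.51.
The Normal likelihood contributes (σ²)^(−n/2) exp(−SS/(2σ²)), so the posterior is Inverse-Gamma(α + n/2, β + SS/2) = Inverse-Gamma(9.8, 56.255).
The mode of Inverse-Gamma(a, b) is b/(a+1) = 56.255/10.8 ≈ 5.209.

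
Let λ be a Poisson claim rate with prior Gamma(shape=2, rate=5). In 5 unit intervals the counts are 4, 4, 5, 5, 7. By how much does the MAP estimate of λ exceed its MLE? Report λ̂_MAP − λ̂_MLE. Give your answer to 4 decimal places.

Σxᵢ = 25. Posterior is Gamma(27, 10); MAP = (27−1)/10 = 26/10 ≈ 2.60000.
MLE = x̄ = 25/5 ≈ 5.00000.
Difference = 26/10 − 25/5 = -12/5 ≈ -2.4000.

MAP − MLE = -2.4000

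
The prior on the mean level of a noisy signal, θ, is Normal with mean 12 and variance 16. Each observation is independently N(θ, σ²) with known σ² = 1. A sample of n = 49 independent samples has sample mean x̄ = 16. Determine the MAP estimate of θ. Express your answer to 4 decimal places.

n = 49, x̄ = 16.
For a Normal prior and Normal likelihood with known variance, the posterior is Normal; its mode equals its mean, the precision-weighted average.
Prior precision 1/σ₀² = 1/16 = 0.0625; data precision n/σ² = 49/1 = 49.
θ̂ = (0.0625·12 + 49·16) / (0.0625 + 49) = 784.75/49.0625 = 12556/785 ≈ 15.9949.

θ̂_MAP = 15.9949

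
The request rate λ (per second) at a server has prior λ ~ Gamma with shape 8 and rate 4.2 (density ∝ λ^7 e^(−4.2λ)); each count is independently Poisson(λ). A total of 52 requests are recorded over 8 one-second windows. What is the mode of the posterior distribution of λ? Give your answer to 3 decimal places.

λ̂_MAP = 4.836

Σxᵢ = 52, n = 8.
Posterior ∝ λ^7e^(−4.2λ) · λ^52e^(−8λ) = λ^59e^(−12.2λ), i.e. Gamma(shape=60, rate=12.2).
The mode of a Gamma(a, b) with a ≥ 1 (shape–rate) is (a−1)/b = 59/12.2 ≈ 4.836.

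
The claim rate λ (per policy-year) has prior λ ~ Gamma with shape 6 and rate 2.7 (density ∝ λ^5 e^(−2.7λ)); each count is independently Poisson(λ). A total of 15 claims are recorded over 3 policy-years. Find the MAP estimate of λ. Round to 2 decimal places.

Σxᵢ = 15, n = 3.
Posterior ∝ λ^5e^(−2.7λ) · λ^15e^(−3λ) = λ^20e^(−5.7λ), i.e. Gamma(shape=21, rate=5.7).
The mode of a Gamma(a, b) with a ≥ 1 (shape–rate) is (a−1)/b = 20/5.7 ≈ 3.51.

λ̂_MAP = 3.51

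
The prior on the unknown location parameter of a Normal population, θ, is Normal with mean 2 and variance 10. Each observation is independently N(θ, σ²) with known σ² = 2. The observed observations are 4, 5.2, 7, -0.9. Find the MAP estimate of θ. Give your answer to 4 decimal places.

θ̂_MAP = 3.7381

n = 4; x̄ = (4 + 5.2 + 7 + (-0.9))/4 = 15.3/4 = 3.825.
For a Normal prior and Normal likelihood with known variance, the posterior is Normal; its mode equals its mean, the precision-weighted average.
Prior precision 1/σ₀² = 1/10 = 0.1; data precision n/σ² = 4/2 = 2.
θ̂ = (0.1·2 + 2·3.825) / (0.1 + 2) = 7.85/2.1 = 157/42 ≈ 3.7381.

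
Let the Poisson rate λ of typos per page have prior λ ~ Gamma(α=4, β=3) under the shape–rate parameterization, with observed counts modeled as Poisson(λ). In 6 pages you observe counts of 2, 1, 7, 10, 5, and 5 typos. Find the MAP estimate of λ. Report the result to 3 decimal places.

Σxᵢ = 2+1+7+10+5+5 = 30, with n = 6.
Posterior ∝ λ^3e^(−3λ) · λ^30e^(−6λ) = λ^33e^(−9λ), i.e. Gamma(shape=34, rate=9).
The mode of a Gamma(a, b) with a ≥ 1 (shape–rate) is (a−1)/b = 33/9 ≈ 3.667.

λ̂_MAP = 3.667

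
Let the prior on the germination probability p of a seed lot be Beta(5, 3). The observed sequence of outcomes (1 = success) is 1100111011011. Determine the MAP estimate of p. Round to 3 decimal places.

Prior: Beta(5, 3).
Data: 9 successes in 13 trials (from the sequence). The binomial likelihood contributes p^9(1−p)^4, so the posterior is Beta(5+9, 3+4) = Beta(14, 7).
For Beta(a, b) with a, b > 1 the mode is (a−1)/(a+b−2) = 13/19 ≈ 0.684.

p̂_MAP = 0.684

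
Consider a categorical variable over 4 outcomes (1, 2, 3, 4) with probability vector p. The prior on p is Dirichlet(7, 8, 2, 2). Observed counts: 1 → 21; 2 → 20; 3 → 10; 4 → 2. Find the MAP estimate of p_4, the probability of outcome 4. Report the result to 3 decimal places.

MAP estimate: 0.044

The posterior is Dirichlet(αᵢ + nᵢ) = Dirichlet(28, 28, 12, 4).
For a Dirichlet(a₁,…,a_K) with all aᵢ > 1, the mode has j-th component (aⱼ − 1)/(Σaᵢ − K).
Here Σaᵢ = 72 and K = 4, so p_4 = (4 − 1)/(72 − 4) = 3/68 ≈ 0.044.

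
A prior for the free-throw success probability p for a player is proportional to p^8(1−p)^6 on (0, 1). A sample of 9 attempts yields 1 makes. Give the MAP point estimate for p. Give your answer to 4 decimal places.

p̂_MAP = 0.3913

The prior density ∝ p^8(1−p)^6 is the kernel of Beta(9, 7).
Data: 1 success in 9 trials. The binomial likelihood contributes p(1−p)^8, so the posterior is Beta(9+1, 7+8) = Beta(10, 15).
For Beta(a, b) with a, b > 1 the mode is (a−1)/(a+b−2) = 9/23 ≈ 0.3913.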